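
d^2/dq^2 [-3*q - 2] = 0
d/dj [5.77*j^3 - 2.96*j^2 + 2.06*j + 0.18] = 17.31*j^2 - 5.92*j + 2.06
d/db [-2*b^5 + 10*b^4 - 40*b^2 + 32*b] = -10*b^4 + 40*b^3 - 80*b + 32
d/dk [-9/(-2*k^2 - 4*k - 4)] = 9*(-k - 1)/(k^2 + 2*k + 2)^2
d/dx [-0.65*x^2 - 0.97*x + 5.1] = -1.3*x - 0.97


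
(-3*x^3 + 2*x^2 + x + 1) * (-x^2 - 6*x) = 3*x^5 + 16*x^4 - 13*x^3 - 7*x^2 - 6*x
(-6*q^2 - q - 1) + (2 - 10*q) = -6*q^2 - 11*q + 1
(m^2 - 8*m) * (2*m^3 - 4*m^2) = 2*m^5 - 20*m^4 + 32*m^3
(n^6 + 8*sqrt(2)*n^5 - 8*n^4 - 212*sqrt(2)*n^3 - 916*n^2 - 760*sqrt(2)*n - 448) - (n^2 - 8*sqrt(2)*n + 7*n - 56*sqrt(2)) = n^6 + 8*sqrt(2)*n^5 - 8*n^4 - 212*sqrt(2)*n^3 - 917*n^2 - 752*sqrt(2)*n - 7*n - 448 + 56*sqrt(2)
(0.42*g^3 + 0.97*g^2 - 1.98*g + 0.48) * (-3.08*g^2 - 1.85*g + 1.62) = -1.2936*g^5 - 3.7646*g^4 + 4.9843*g^3 + 3.756*g^2 - 4.0956*g + 0.7776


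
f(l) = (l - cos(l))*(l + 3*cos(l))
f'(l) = (1 - 3*sin(l))*(l - cos(l)) + (l + 3*cos(l))*(sin(l) + 1)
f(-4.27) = 21.34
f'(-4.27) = -4.00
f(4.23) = 13.32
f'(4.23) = 17.49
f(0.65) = -0.44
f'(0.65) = 5.00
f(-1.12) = -0.29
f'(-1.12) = -5.74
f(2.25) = 1.05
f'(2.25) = -3.19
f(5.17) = 30.71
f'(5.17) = 18.12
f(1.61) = 2.46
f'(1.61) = -0.31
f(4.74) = 22.73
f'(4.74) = 18.85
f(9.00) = 62.11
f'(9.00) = 6.51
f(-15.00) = 246.06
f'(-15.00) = -48.06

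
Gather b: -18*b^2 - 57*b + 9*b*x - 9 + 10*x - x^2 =-18*b^2 + b*(9*x - 57) - x^2 + 10*x - 9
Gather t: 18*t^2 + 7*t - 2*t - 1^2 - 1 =18*t^2 + 5*t - 2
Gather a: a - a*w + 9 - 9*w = a*(1 - w) - 9*w + 9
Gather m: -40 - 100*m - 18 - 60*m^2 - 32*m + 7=-60*m^2 - 132*m - 51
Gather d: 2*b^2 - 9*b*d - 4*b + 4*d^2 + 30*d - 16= 2*b^2 - 4*b + 4*d^2 + d*(30 - 9*b) - 16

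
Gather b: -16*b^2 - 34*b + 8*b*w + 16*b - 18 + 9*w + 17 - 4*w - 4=-16*b^2 + b*(8*w - 18) + 5*w - 5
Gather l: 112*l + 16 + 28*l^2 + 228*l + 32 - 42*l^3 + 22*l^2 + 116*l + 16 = -42*l^3 + 50*l^2 + 456*l + 64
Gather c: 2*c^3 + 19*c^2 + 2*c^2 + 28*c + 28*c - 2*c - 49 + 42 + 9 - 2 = 2*c^3 + 21*c^2 + 54*c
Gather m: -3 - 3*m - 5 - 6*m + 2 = -9*m - 6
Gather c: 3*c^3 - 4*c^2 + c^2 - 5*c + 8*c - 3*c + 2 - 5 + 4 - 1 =3*c^3 - 3*c^2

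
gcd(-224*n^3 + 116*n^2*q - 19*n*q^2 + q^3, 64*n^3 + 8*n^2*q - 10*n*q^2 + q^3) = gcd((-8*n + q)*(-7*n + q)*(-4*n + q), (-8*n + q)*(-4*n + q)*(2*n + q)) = 32*n^2 - 12*n*q + q^2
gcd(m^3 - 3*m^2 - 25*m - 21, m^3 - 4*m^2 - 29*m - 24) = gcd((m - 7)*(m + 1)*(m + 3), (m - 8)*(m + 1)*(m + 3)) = m^2 + 4*m + 3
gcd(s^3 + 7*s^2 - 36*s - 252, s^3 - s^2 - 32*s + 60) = s + 6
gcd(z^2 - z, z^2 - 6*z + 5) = z - 1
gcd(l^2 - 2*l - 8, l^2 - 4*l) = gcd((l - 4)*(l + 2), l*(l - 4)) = l - 4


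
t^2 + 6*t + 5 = (t + 1)*(t + 5)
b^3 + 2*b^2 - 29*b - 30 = (b - 5)*(b + 1)*(b + 6)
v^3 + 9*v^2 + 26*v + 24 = (v + 2)*(v + 3)*(v + 4)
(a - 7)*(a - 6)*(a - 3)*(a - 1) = a^4 - 17*a^3 + 97*a^2 - 207*a + 126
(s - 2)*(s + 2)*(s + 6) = s^3 + 6*s^2 - 4*s - 24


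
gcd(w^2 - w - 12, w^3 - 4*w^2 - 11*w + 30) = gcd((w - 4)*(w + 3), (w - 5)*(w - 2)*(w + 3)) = w + 3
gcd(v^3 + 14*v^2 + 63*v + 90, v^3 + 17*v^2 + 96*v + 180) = v^2 + 11*v + 30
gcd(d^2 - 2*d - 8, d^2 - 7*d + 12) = d - 4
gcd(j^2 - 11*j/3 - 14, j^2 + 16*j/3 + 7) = j + 7/3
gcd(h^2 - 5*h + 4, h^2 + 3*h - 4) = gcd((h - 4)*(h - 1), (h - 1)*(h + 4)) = h - 1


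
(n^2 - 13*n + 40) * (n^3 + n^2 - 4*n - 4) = n^5 - 12*n^4 + 23*n^3 + 88*n^2 - 108*n - 160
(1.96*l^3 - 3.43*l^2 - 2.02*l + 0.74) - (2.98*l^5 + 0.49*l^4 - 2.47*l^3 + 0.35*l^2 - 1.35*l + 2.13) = -2.98*l^5 - 0.49*l^4 + 4.43*l^3 - 3.78*l^2 - 0.67*l - 1.39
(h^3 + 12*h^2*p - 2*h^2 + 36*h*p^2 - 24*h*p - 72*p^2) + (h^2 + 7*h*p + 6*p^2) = h^3 + 12*h^2*p - h^2 + 36*h*p^2 - 17*h*p - 66*p^2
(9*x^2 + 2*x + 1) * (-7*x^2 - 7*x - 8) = -63*x^4 - 77*x^3 - 93*x^2 - 23*x - 8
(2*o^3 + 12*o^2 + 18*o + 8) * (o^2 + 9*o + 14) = 2*o^5 + 30*o^4 + 154*o^3 + 338*o^2 + 324*o + 112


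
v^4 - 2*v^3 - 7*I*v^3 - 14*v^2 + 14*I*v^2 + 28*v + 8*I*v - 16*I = (v - 2)*(v - 4*I)*(v - 2*I)*(v - I)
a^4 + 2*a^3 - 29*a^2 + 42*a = a*(a - 3)*(a - 2)*(a + 7)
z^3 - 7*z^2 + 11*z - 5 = (z - 5)*(z - 1)^2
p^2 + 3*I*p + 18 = (p - 3*I)*(p + 6*I)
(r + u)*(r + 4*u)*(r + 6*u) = r^3 + 11*r^2*u + 34*r*u^2 + 24*u^3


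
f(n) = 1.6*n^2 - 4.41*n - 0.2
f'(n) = 3.2*n - 4.41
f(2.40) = -1.57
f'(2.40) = 3.27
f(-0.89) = 4.99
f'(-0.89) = -7.26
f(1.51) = -3.21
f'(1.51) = 0.42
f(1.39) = -3.24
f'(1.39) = 0.04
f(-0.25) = 1.00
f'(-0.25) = -5.21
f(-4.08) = 44.43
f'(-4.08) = -17.47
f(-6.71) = 101.43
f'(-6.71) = -25.88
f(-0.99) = 5.73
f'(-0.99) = -7.58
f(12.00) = 177.28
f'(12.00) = 33.99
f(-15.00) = 425.95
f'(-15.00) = -52.41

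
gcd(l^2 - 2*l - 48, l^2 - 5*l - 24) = l - 8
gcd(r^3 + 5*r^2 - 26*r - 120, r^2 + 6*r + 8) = r + 4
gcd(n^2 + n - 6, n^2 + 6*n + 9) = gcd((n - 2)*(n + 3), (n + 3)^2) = n + 3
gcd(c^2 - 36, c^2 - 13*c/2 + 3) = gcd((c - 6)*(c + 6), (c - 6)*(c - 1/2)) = c - 6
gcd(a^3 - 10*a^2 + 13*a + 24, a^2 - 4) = 1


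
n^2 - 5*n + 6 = (n - 3)*(n - 2)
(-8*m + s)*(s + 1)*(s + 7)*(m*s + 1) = -8*m^2*s^3 - 64*m^2*s^2 - 56*m^2*s + m*s^4 + 8*m*s^3 - m*s^2 - 64*m*s - 56*m + s^3 + 8*s^2 + 7*s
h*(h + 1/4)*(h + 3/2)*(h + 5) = h^4 + 27*h^3/4 + 73*h^2/8 + 15*h/8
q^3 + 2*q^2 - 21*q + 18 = (q - 3)*(q - 1)*(q + 6)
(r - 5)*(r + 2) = r^2 - 3*r - 10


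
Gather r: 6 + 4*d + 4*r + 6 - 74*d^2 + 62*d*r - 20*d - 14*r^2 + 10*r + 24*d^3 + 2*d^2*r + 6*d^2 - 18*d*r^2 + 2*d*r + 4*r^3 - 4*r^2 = 24*d^3 - 68*d^2 - 16*d + 4*r^3 + r^2*(-18*d - 18) + r*(2*d^2 + 64*d + 14) + 12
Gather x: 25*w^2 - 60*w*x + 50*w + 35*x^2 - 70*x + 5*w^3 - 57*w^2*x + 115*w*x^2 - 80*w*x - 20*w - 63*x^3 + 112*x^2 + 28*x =5*w^3 + 25*w^2 + 30*w - 63*x^3 + x^2*(115*w + 147) + x*(-57*w^2 - 140*w - 42)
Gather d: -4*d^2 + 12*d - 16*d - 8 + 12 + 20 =-4*d^2 - 4*d + 24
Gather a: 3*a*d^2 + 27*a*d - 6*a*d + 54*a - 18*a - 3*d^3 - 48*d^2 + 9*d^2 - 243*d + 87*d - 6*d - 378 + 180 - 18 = a*(3*d^2 + 21*d + 36) - 3*d^3 - 39*d^2 - 162*d - 216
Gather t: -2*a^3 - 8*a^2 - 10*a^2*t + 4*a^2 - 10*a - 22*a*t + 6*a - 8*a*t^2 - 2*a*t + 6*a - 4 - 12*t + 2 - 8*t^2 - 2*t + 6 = -2*a^3 - 4*a^2 + 2*a + t^2*(-8*a - 8) + t*(-10*a^2 - 24*a - 14) + 4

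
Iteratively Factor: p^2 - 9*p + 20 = (p - 5)*(p - 4)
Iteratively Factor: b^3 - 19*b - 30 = (b - 5)*(b^2 + 5*b + 6) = (b - 5)*(b + 2)*(b + 3)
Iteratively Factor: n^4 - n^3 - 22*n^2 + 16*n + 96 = (n - 3)*(n^3 + 2*n^2 - 16*n - 32) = (n - 3)*(n + 2)*(n^2 - 16) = (n - 3)*(n + 2)*(n + 4)*(n - 4)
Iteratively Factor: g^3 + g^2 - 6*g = (g + 3)*(g^2 - 2*g) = (g - 2)*(g + 3)*(g)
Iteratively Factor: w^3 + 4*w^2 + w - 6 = (w + 3)*(w^2 + w - 2) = (w - 1)*(w + 3)*(w + 2)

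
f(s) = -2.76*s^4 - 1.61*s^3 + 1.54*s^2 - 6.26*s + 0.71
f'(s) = -11.04*s^3 - 4.83*s^2 + 3.08*s - 6.26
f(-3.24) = -212.23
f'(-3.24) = 308.55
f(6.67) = -5913.05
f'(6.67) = -3476.62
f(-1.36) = 6.68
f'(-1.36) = 8.39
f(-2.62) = -73.41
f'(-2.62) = 151.07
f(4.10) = -889.94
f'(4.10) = -835.71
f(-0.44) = 3.80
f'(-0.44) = -7.61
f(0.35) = -1.40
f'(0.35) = -6.25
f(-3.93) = -511.56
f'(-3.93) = 577.15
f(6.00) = -3906.13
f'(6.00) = -2546.30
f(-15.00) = -133850.14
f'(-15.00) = 36120.79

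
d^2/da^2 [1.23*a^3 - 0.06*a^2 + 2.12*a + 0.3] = 7.38*a - 0.12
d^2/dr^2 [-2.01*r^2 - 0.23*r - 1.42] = -4.02000000000000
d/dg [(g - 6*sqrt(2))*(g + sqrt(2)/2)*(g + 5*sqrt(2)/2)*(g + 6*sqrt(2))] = 4*g^3 + 9*sqrt(2)*g^2 - 139*g - 216*sqrt(2)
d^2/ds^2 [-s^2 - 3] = -2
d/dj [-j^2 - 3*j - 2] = -2*j - 3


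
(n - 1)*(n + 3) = n^2 + 2*n - 3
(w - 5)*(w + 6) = w^2 + w - 30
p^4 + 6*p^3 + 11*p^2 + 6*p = p*(p + 1)*(p + 2)*(p + 3)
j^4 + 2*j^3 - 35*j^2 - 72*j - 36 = (j - 6)*(j + 1)^2*(j + 6)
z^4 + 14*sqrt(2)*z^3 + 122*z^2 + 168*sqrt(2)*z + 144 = (z + sqrt(2))^2*(z + 6*sqrt(2))^2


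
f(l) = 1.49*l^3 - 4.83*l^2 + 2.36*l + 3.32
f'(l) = 4.47*l^2 - 9.66*l + 2.36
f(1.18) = 1.83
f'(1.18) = -2.81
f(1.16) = 1.88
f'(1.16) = -2.83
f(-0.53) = 0.49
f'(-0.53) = 8.74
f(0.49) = 3.49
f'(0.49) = -1.30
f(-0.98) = -5.03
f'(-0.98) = 16.12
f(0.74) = 3.03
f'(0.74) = -2.34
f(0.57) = 3.37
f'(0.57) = -1.69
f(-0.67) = -0.88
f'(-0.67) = 10.84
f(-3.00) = -87.46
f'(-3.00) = 71.57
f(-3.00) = -87.46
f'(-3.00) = 71.57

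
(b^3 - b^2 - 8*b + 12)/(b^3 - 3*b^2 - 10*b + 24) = (b - 2)/(b - 4)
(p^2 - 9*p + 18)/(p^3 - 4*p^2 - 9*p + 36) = (p - 6)/(p^2 - p - 12)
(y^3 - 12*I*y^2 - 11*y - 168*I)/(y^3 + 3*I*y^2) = 1 - 15*I/y - 56/y^2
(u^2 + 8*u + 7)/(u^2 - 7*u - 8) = (u + 7)/(u - 8)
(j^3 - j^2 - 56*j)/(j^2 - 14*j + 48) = j*(j + 7)/(j - 6)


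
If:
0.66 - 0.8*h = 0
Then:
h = 0.82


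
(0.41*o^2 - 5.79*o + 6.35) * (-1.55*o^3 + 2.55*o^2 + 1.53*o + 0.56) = -0.6355*o^5 + 10.02*o^4 - 23.9797*o^3 + 7.5634*o^2 + 6.4731*o + 3.556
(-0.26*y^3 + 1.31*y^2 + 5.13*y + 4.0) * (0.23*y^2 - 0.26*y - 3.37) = -0.0598*y^5 + 0.3689*y^4 + 1.7155*y^3 - 4.8285*y^2 - 18.3281*y - 13.48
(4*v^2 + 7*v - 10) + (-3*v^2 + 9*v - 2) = v^2 + 16*v - 12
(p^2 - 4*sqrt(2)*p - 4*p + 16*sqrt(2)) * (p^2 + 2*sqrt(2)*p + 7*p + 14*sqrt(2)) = p^4 - 2*sqrt(2)*p^3 + 3*p^3 - 44*p^2 - 6*sqrt(2)*p^2 - 48*p + 56*sqrt(2)*p + 448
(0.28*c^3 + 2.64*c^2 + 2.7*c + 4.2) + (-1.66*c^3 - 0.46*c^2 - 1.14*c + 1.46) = -1.38*c^3 + 2.18*c^2 + 1.56*c + 5.66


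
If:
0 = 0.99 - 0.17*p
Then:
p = 5.82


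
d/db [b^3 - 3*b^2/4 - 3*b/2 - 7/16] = 3*b^2 - 3*b/2 - 3/2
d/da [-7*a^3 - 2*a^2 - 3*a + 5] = -21*a^2 - 4*a - 3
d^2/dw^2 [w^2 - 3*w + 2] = 2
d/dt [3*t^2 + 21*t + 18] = 6*t + 21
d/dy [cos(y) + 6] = -sin(y)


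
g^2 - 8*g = g*(g - 8)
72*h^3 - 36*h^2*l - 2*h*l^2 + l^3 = (-6*h + l)*(-2*h + l)*(6*h + l)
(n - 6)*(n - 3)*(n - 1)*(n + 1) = n^4 - 9*n^3 + 17*n^2 + 9*n - 18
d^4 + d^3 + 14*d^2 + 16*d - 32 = (d - 1)*(d + 2)*(d - 4*I)*(d + 4*I)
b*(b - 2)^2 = b^3 - 4*b^2 + 4*b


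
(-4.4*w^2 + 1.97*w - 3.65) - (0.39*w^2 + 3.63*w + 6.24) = -4.79*w^2 - 1.66*w - 9.89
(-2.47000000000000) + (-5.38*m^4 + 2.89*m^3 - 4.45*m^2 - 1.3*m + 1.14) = -5.38*m^4 + 2.89*m^3 - 4.45*m^2 - 1.3*m - 1.33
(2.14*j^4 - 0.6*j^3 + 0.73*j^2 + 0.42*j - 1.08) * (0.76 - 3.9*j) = -8.346*j^5 + 3.9664*j^4 - 3.303*j^3 - 1.0832*j^2 + 4.5312*j - 0.8208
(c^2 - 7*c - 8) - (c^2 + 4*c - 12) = 4 - 11*c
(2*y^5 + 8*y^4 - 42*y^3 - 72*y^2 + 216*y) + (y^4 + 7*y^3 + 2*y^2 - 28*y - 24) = 2*y^5 + 9*y^4 - 35*y^3 - 70*y^2 + 188*y - 24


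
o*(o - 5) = o^2 - 5*o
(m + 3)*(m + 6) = m^2 + 9*m + 18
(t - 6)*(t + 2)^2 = t^3 - 2*t^2 - 20*t - 24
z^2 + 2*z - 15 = (z - 3)*(z + 5)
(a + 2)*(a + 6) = a^2 + 8*a + 12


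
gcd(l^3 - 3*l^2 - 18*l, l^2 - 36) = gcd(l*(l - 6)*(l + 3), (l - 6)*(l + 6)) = l - 6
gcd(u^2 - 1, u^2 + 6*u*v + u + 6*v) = u + 1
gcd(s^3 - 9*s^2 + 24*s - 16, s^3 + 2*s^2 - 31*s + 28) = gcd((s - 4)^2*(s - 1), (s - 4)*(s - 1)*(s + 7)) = s^2 - 5*s + 4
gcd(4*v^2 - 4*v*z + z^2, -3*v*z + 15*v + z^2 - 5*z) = 1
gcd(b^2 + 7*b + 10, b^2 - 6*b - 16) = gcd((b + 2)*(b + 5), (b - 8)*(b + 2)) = b + 2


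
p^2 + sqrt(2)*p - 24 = (p - 3*sqrt(2))*(p + 4*sqrt(2))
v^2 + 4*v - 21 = (v - 3)*(v + 7)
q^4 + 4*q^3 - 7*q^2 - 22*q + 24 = (q - 2)*(q - 1)*(q + 3)*(q + 4)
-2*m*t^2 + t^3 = t^2*(-2*m + t)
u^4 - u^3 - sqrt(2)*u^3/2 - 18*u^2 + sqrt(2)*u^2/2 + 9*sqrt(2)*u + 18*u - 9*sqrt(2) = (u - 1)*(u - 3*sqrt(2))*(u - sqrt(2)/2)*(u + 3*sqrt(2))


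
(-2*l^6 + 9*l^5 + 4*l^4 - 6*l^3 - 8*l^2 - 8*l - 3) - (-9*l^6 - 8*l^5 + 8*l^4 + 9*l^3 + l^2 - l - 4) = 7*l^6 + 17*l^5 - 4*l^4 - 15*l^3 - 9*l^2 - 7*l + 1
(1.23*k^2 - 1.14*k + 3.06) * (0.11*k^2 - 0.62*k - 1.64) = 0.1353*k^4 - 0.888*k^3 - 0.9738*k^2 - 0.0276000000000003*k - 5.0184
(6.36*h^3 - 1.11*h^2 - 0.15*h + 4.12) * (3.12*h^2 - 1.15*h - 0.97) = 19.8432*h^5 - 10.7772*h^4 - 5.3607*h^3 + 14.1036*h^2 - 4.5925*h - 3.9964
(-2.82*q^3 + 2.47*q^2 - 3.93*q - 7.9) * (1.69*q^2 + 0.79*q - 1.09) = -4.7658*q^5 + 1.9465*q^4 - 1.6166*q^3 - 19.148*q^2 - 1.9573*q + 8.611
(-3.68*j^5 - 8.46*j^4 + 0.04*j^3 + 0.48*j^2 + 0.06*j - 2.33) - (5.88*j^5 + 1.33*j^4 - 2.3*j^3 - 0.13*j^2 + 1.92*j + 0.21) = -9.56*j^5 - 9.79*j^4 + 2.34*j^3 + 0.61*j^2 - 1.86*j - 2.54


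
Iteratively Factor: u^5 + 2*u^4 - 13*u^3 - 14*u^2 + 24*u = (u + 4)*(u^4 - 2*u^3 - 5*u^2 + 6*u) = (u + 2)*(u + 4)*(u^3 - 4*u^2 + 3*u) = (u - 3)*(u + 2)*(u + 4)*(u^2 - u) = (u - 3)*(u - 1)*(u + 2)*(u + 4)*(u)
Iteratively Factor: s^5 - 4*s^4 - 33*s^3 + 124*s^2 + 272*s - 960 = (s + 4)*(s^4 - 8*s^3 - s^2 + 128*s - 240) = (s + 4)^2*(s^3 - 12*s^2 + 47*s - 60) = (s - 3)*(s + 4)^2*(s^2 - 9*s + 20) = (s - 5)*(s - 3)*(s + 4)^2*(s - 4)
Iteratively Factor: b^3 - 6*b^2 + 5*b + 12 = (b + 1)*(b^2 - 7*b + 12) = (b - 3)*(b + 1)*(b - 4)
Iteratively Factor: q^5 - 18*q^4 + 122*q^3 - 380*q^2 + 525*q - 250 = (q - 5)*(q^4 - 13*q^3 + 57*q^2 - 95*q + 50) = (q - 5)^2*(q^3 - 8*q^2 + 17*q - 10) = (q - 5)^3*(q^2 - 3*q + 2) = (q - 5)^3*(q - 2)*(q - 1)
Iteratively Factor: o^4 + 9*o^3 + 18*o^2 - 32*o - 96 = (o + 3)*(o^3 + 6*o^2 - 32) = (o - 2)*(o + 3)*(o^2 + 8*o + 16) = (o - 2)*(o + 3)*(o + 4)*(o + 4)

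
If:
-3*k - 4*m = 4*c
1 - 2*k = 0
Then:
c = -m - 3/8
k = 1/2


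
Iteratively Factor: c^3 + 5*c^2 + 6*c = (c + 2)*(c^2 + 3*c) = c*(c + 2)*(c + 3)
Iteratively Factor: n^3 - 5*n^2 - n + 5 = (n - 5)*(n^2 - 1) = (n - 5)*(n - 1)*(n + 1)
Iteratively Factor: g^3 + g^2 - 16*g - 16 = (g + 1)*(g^2 - 16) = (g - 4)*(g + 1)*(g + 4)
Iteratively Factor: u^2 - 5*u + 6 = (u - 2)*(u - 3)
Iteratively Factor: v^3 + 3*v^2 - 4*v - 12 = (v + 3)*(v^2 - 4) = (v + 2)*(v + 3)*(v - 2)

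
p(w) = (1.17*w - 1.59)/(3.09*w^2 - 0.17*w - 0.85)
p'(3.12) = -0.01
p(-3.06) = -0.18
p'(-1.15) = -1.47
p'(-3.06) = -0.08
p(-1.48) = -0.54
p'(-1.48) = -0.62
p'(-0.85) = -5.24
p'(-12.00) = -0.00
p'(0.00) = -1.75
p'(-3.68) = -0.05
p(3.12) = 0.07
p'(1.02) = 1.04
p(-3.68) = -0.14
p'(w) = (0.17 - 6.18*w)*(1.17*w - 1.59)/(3.09*w^2 - 0.17*w - 0.85)^2 + 1.17/(3.09*w^2 - 0.17*w - 0.85)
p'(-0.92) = -3.62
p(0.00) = 1.87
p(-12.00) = -0.04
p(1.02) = -0.18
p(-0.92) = -1.39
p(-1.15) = -0.86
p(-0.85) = -1.69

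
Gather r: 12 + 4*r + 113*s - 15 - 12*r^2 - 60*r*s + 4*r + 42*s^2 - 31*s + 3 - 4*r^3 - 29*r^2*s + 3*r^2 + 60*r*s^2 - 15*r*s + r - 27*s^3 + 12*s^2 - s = -4*r^3 + r^2*(-29*s - 9) + r*(60*s^2 - 75*s + 9) - 27*s^3 + 54*s^2 + 81*s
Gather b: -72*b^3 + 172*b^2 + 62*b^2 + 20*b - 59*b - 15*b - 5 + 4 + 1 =-72*b^3 + 234*b^2 - 54*b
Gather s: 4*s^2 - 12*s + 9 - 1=4*s^2 - 12*s + 8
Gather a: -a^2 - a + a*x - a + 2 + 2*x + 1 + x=-a^2 + a*(x - 2) + 3*x + 3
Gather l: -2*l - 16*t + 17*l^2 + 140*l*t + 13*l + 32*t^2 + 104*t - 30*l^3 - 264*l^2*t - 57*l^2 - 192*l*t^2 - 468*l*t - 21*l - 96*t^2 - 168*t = -30*l^3 + l^2*(-264*t - 40) + l*(-192*t^2 - 328*t - 10) - 64*t^2 - 80*t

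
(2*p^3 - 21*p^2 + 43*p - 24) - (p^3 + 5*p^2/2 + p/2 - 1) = p^3 - 47*p^2/2 + 85*p/2 - 23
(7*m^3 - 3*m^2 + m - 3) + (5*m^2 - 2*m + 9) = 7*m^3 + 2*m^2 - m + 6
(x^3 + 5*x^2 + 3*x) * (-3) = -3*x^3 - 15*x^2 - 9*x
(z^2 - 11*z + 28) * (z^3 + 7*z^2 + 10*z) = z^5 - 4*z^4 - 39*z^3 + 86*z^2 + 280*z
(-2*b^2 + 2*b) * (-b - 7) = 2*b^3 + 12*b^2 - 14*b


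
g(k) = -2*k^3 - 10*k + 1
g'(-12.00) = -874.00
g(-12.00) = 3577.00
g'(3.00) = -64.00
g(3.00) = -83.00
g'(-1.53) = -24.05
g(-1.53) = 23.46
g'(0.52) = -11.62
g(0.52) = -4.48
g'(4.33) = -122.49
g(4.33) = -204.67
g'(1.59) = -25.17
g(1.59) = -22.94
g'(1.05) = -16.62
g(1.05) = -11.82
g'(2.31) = -42.02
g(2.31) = -46.75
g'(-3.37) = -78.14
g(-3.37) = 111.25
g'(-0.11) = -10.07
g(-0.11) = 2.10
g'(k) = -6*k^2 - 10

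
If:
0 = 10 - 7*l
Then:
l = 10/7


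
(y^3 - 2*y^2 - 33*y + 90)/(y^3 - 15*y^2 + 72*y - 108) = (y^2 + y - 30)/(y^2 - 12*y + 36)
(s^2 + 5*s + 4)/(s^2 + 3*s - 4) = (s + 1)/(s - 1)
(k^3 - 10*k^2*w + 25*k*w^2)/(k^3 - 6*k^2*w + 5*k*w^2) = (-k + 5*w)/(-k + w)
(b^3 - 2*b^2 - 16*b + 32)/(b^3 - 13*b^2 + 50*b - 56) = (b + 4)/(b - 7)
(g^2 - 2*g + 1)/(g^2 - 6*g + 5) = (g - 1)/(g - 5)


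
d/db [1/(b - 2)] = -1/(b - 2)^2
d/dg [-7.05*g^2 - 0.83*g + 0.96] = -14.1*g - 0.83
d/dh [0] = 0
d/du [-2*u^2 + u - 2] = 1 - 4*u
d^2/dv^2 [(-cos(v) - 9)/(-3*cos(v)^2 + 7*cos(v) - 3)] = 6*(27*(1 - cos(2*v))^2*cos(v) + 115*(1 - cos(2*v))^2 + 1203*cos(v) + 228*cos(2*v) - 189*cos(3*v) - 6*cos(5*v) - 1248)/(14*cos(v) - 3*cos(2*v) - 9)^3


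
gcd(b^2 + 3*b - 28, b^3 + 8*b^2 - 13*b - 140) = b^2 + 3*b - 28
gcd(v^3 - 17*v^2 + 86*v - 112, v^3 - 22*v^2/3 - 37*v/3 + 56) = v - 8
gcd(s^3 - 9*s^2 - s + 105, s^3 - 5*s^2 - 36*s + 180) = s - 5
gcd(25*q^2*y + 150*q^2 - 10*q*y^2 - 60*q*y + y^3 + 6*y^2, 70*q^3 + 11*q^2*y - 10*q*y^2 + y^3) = -5*q + y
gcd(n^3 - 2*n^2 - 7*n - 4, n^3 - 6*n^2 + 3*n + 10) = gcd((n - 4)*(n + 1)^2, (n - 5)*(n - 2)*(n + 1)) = n + 1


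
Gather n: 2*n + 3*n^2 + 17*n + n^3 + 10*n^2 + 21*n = n^3 + 13*n^2 + 40*n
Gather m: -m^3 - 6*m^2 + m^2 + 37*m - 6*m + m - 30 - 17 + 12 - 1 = -m^3 - 5*m^2 + 32*m - 36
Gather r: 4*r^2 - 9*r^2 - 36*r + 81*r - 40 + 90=-5*r^2 + 45*r + 50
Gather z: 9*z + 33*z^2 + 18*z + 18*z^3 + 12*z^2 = 18*z^3 + 45*z^2 + 27*z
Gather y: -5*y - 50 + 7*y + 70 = 2*y + 20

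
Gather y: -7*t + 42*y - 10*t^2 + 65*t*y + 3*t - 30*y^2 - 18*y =-10*t^2 - 4*t - 30*y^2 + y*(65*t + 24)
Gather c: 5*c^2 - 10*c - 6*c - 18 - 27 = 5*c^2 - 16*c - 45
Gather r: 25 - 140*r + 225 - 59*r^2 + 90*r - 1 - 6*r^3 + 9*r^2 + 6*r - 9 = -6*r^3 - 50*r^2 - 44*r + 240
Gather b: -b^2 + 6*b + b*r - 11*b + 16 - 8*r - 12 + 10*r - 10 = -b^2 + b*(r - 5) + 2*r - 6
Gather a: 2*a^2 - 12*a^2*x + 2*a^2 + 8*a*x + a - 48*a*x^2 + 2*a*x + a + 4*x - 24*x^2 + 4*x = a^2*(4 - 12*x) + a*(-48*x^2 + 10*x + 2) - 24*x^2 + 8*x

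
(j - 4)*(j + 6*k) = j^2 + 6*j*k - 4*j - 24*k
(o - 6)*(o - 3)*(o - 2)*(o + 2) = o^4 - 9*o^3 + 14*o^2 + 36*o - 72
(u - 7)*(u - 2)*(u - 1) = u^3 - 10*u^2 + 23*u - 14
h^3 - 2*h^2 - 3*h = h*(h - 3)*(h + 1)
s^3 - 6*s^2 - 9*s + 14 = (s - 7)*(s - 1)*(s + 2)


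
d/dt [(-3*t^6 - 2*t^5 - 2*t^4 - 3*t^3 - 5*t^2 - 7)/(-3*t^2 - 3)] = t*(12*t^6 + 6*t^5 + 22*t^4 + 13*t^3 + 8*t^2 + 9*t - 4)/(3*(t^4 + 2*t^2 + 1))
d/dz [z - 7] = 1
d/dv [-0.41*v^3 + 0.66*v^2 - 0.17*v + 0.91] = -1.23*v^2 + 1.32*v - 0.17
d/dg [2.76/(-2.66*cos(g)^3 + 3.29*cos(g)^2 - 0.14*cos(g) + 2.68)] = (-22.0248*cos(g)^2 + 18.1608*cos(g) - 0.3864)*sin(g)/(2.66*cos(g)^3 - 3.29*cos(g)^2 + 0.14*cos(g) - 2.68)^2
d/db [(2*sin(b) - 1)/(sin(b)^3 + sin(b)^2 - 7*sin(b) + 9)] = 4*(2*sin(4*b) + 45*cos(b) - cos(3*b))/(-25*sin(b) - sin(3*b) - 2*cos(2*b) + 38)^2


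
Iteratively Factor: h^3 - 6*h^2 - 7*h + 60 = (h + 3)*(h^2 - 9*h + 20) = (h - 4)*(h + 3)*(h - 5)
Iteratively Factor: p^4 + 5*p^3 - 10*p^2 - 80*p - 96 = (p - 4)*(p^3 + 9*p^2 + 26*p + 24) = (p - 4)*(p + 2)*(p^2 + 7*p + 12) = (p - 4)*(p + 2)*(p + 4)*(p + 3)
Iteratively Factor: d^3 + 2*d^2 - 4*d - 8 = (d - 2)*(d^2 + 4*d + 4) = (d - 2)*(d + 2)*(d + 2)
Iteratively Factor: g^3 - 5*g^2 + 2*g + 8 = (g + 1)*(g^2 - 6*g + 8) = (g - 4)*(g + 1)*(g - 2)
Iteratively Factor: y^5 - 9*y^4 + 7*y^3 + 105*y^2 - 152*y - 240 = (y + 3)*(y^4 - 12*y^3 + 43*y^2 - 24*y - 80) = (y - 4)*(y + 3)*(y^3 - 8*y^2 + 11*y + 20) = (y - 4)*(y + 1)*(y + 3)*(y^2 - 9*y + 20) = (y - 4)^2*(y + 1)*(y + 3)*(y - 5)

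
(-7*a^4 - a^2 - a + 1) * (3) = -21*a^4 - 3*a^2 - 3*a + 3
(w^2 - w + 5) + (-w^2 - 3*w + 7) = 12 - 4*w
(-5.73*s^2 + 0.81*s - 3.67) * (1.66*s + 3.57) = -9.5118*s^3 - 19.1115*s^2 - 3.2005*s - 13.1019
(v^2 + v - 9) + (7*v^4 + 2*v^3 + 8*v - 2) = 7*v^4 + 2*v^3 + v^2 + 9*v - 11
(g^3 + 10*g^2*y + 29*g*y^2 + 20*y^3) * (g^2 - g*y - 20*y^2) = g^5 + 9*g^4*y - g^3*y^2 - 209*g^2*y^3 - 600*g*y^4 - 400*y^5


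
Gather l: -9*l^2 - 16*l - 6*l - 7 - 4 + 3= -9*l^2 - 22*l - 8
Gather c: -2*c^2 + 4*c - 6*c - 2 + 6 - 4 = -2*c^2 - 2*c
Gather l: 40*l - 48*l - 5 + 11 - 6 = -8*l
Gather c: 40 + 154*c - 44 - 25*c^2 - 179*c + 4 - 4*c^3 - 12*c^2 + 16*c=-4*c^3 - 37*c^2 - 9*c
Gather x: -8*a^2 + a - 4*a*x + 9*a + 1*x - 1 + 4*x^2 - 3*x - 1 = -8*a^2 + 10*a + 4*x^2 + x*(-4*a - 2) - 2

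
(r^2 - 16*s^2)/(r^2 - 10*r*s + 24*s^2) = (r + 4*s)/(r - 6*s)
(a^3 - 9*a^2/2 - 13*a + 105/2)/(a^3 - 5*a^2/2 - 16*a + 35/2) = (a - 3)/(a - 1)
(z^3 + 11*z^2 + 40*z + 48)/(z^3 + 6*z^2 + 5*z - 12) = (z + 4)/(z - 1)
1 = 1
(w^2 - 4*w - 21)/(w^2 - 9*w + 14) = (w + 3)/(w - 2)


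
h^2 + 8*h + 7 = (h + 1)*(h + 7)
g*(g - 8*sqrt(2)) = g^2 - 8*sqrt(2)*g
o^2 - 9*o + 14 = (o - 7)*(o - 2)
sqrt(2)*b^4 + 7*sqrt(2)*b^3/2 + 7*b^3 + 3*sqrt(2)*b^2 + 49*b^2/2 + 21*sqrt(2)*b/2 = b*(b + 7/2)*(b + 3*sqrt(2))*(sqrt(2)*b + 1)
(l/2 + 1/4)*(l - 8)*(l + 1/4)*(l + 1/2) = l^4/2 - 27*l^3/8 - 19*l^2/4 - 63*l/32 - 1/4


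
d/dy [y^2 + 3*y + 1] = 2*y + 3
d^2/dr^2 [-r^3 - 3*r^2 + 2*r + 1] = -6*r - 6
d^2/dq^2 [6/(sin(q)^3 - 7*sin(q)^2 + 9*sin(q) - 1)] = 6*(-9*sin(q)^6 + 77*sin(q)^5 - 202*sin(q)^4 + 68*sin(q)^3 + 295*sin(q)^2 - 381*sin(q) + 148)/(sin(q)^3 - 7*sin(q)^2 + 9*sin(q) - 1)^3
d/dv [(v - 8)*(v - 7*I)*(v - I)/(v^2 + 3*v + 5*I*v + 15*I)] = (v^4 + v^3*(6 + 10*I) + v^2*(23 - 83*I) + v*(128 - 240*I) - 1128 - 385*I)/(v^4 + v^3*(6 + 10*I) + v^2*(-16 + 60*I) + v*(-150 + 90*I) - 225)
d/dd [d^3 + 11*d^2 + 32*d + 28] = 3*d^2 + 22*d + 32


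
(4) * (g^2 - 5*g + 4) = 4*g^2 - 20*g + 16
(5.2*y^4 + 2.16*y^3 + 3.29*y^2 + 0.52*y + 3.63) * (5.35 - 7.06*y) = -36.712*y^5 + 12.5704*y^4 - 11.6714*y^3 + 13.9303*y^2 - 22.8458*y + 19.4205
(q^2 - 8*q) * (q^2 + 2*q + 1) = q^4 - 6*q^3 - 15*q^2 - 8*q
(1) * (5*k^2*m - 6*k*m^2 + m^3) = 5*k^2*m - 6*k*m^2 + m^3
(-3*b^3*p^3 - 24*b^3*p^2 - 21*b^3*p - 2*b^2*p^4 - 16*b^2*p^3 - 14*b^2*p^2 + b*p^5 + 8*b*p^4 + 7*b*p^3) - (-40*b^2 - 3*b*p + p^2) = -3*b^3*p^3 - 24*b^3*p^2 - 21*b^3*p - 2*b^2*p^4 - 16*b^2*p^3 - 14*b^2*p^2 + 40*b^2 + b*p^5 + 8*b*p^4 + 7*b*p^3 + 3*b*p - p^2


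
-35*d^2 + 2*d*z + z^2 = (-5*d + z)*(7*d + z)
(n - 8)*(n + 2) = n^2 - 6*n - 16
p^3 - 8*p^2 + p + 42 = (p - 7)*(p - 3)*(p + 2)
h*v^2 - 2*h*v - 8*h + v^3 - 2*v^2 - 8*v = (h + v)*(v - 4)*(v + 2)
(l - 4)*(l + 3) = l^2 - l - 12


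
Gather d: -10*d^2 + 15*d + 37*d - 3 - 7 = -10*d^2 + 52*d - 10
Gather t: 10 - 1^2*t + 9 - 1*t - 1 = 18 - 2*t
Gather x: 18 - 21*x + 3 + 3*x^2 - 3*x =3*x^2 - 24*x + 21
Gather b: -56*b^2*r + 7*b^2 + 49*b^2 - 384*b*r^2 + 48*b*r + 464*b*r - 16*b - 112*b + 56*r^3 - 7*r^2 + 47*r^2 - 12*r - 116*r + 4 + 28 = b^2*(56 - 56*r) + b*(-384*r^2 + 512*r - 128) + 56*r^3 + 40*r^2 - 128*r + 32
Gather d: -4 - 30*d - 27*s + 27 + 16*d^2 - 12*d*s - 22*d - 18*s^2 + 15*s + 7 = 16*d^2 + d*(-12*s - 52) - 18*s^2 - 12*s + 30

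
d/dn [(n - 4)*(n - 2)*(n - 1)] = 3*n^2 - 14*n + 14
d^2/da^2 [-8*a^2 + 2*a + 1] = -16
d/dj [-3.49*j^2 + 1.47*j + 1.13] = 1.47 - 6.98*j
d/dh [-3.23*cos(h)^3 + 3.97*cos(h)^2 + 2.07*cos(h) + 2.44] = (9.69*cos(h)^2 - 7.94*cos(h) - 2.07)*sin(h)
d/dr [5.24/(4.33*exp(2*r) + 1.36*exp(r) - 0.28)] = (-45.3784*exp(r) - 7.1264)*exp(r)/(4.33*exp(2*r) + 1.36*exp(r) - 0.28)^2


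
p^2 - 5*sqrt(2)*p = p*(p - 5*sqrt(2))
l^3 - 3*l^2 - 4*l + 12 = (l - 3)*(l - 2)*(l + 2)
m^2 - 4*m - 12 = (m - 6)*(m + 2)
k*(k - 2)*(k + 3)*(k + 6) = k^4 + 7*k^3 - 36*k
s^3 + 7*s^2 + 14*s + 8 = (s + 1)*(s + 2)*(s + 4)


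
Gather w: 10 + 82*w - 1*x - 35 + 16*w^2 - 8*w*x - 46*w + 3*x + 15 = 16*w^2 + w*(36 - 8*x) + 2*x - 10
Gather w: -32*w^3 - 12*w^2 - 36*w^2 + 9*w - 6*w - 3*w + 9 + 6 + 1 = -32*w^3 - 48*w^2 + 16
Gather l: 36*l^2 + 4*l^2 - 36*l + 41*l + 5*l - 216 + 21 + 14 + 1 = 40*l^2 + 10*l - 180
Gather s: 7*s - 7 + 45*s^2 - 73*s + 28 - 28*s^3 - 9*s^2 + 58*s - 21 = -28*s^3 + 36*s^2 - 8*s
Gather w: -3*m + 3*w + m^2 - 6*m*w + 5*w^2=m^2 - 3*m + 5*w^2 + w*(3 - 6*m)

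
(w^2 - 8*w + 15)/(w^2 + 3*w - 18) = (w - 5)/(w + 6)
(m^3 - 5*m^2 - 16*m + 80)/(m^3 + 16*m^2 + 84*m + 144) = (m^2 - 9*m + 20)/(m^2 + 12*m + 36)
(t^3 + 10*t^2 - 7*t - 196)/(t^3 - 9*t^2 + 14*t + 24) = (t^2 + 14*t + 49)/(t^2 - 5*t - 6)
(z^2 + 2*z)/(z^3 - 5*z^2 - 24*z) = (z + 2)/(z^2 - 5*z - 24)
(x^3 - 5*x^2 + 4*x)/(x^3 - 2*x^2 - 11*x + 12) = x/(x + 3)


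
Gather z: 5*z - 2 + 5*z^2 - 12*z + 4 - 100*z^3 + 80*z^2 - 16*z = -100*z^3 + 85*z^2 - 23*z + 2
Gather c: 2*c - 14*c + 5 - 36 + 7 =-12*c - 24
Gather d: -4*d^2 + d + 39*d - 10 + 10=-4*d^2 + 40*d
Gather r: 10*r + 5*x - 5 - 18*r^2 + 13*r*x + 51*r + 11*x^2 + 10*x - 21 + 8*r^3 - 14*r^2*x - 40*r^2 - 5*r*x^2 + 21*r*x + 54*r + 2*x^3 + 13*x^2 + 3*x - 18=8*r^3 + r^2*(-14*x - 58) + r*(-5*x^2 + 34*x + 115) + 2*x^3 + 24*x^2 + 18*x - 44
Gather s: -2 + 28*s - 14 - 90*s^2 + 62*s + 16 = -90*s^2 + 90*s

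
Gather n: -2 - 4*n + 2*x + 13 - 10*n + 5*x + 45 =-14*n + 7*x + 56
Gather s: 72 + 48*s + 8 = 48*s + 80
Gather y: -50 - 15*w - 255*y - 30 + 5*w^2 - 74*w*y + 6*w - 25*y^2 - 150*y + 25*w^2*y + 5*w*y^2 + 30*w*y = 5*w^2 - 9*w + y^2*(5*w - 25) + y*(25*w^2 - 44*w - 405) - 80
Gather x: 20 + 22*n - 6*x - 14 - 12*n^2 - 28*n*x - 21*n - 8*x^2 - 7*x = -12*n^2 + n - 8*x^2 + x*(-28*n - 13) + 6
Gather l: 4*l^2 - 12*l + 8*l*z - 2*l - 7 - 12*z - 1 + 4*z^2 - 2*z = 4*l^2 + l*(8*z - 14) + 4*z^2 - 14*z - 8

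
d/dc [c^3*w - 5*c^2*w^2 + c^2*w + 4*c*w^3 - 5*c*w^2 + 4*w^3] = w*(3*c^2 - 10*c*w + 2*c + 4*w^2 - 5*w)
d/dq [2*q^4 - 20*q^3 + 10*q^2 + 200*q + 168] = 8*q^3 - 60*q^2 + 20*q + 200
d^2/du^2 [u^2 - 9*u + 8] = 2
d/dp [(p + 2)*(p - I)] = 2*p + 2 - I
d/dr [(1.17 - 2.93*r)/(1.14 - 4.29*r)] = (7.203339*r - 1.914174)/(4.29*r - 1.14)^3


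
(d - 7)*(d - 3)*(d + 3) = d^3 - 7*d^2 - 9*d + 63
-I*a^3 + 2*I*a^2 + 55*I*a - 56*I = (a - 8)*(a + 7)*(-I*a + I)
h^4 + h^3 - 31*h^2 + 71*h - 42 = (h - 3)*(h - 2)*(h - 1)*(h + 7)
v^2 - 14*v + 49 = (v - 7)^2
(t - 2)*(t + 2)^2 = t^3 + 2*t^2 - 4*t - 8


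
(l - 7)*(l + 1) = l^2 - 6*l - 7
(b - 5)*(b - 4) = b^2 - 9*b + 20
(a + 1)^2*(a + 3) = a^3 + 5*a^2 + 7*a + 3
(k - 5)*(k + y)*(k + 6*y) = k^3 + 7*k^2*y - 5*k^2 + 6*k*y^2 - 35*k*y - 30*y^2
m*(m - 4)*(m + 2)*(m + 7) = m^4 + 5*m^3 - 22*m^2 - 56*m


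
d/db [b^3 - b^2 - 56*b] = 3*b^2 - 2*b - 56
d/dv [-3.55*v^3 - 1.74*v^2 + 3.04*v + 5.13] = -10.65*v^2 - 3.48*v + 3.04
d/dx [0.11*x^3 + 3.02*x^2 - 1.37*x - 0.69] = 0.33*x^2 + 6.04*x - 1.37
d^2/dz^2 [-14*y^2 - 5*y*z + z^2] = 2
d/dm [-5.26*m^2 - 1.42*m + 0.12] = -10.52*m - 1.42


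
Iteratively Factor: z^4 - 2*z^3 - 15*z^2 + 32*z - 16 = (z + 4)*(z^3 - 6*z^2 + 9*z - 4) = (z - 4)*(z + 4)*(z^2 - 2*z + 1) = (z - 4)*(z - 1)*(z + 4)*(z - 1)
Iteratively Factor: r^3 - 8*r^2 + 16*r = (r - 4)*(r^2 - 4*r) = (r - 4)^2*(r)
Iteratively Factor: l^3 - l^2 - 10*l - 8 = (l + 1)*(l^2 - 2*l - 8) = (l - 4)*(l + 1)*(l + 2)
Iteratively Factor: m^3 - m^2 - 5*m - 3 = (m - 3)*(m^2 + 2*m + 1) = (m - 3)*(m + 1)*(m + 1)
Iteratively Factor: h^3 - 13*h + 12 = (h + 4)*(h^2 - 4*h + 3) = (h - 3)*(h + 4)*(h - 1)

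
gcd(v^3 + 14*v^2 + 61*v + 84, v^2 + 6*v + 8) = v + 4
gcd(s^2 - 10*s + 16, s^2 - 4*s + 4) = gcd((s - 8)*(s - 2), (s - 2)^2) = s - 2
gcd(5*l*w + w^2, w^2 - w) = w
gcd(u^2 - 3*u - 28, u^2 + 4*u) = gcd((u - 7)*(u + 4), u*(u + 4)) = u + 4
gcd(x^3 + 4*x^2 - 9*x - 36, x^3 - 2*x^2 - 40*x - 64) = x + 4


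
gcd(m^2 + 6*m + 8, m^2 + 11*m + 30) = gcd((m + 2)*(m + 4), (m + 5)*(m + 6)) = 1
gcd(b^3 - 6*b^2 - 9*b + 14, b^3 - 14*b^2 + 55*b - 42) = b^2 - 8*b + 7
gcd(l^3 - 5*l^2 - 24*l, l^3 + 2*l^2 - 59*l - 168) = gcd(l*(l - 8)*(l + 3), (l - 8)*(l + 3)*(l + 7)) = l^2 - 5*l - 24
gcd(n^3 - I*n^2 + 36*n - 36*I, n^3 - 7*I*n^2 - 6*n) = n^2 - 7*I*n - 6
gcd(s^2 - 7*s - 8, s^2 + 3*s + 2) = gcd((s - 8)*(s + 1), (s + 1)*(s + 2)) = s + 1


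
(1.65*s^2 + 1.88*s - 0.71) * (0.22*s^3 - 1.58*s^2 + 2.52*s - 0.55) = 0.363*s^5 - 2.1934*s^4 + 1.0314*s^3 + 4.9519*s^2 - 2.8232*s + 0.3905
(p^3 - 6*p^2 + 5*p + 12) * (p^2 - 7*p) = p^5 - 13*p^4 + 47*p^3 - 23*p^2 - 84*p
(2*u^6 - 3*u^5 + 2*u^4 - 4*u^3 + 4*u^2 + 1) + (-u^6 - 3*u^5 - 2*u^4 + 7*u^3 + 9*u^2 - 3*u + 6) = u^6 - 6*u^5 + 3*u^3 + 13*u^2 - 3*u + 7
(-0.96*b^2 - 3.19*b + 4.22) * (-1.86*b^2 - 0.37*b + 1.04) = 1.7856*b^4 + 6.2886*b^3 - 7.6673*b^2 - 4.879*b + 4.3888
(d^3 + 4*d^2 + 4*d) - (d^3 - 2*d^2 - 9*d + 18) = 6*d^2 + 13*d - 18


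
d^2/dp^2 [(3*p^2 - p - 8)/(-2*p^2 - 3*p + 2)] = 4*(11*p^3 + 30*p^2 + 78*p + 49)/(8*p^6 + 36*p^5 + 30*p^4 - 45*p^3 - 30*p^2 + 36*p - 8)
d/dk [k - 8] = 1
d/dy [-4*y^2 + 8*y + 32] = 8 - 8*y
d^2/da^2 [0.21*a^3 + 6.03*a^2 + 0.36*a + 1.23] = 1.26*a + 12.06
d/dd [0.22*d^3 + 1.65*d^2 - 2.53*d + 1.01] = 0.66*d^2 + 3.3*d - 2.53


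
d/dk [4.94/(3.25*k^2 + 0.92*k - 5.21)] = (-32.11*k - 4.5448)/(3.25*k^2 + 0.92*k - 5.21)^2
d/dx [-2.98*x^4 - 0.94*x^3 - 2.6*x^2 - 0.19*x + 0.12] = -11.92*x^3 - 2.82*x^2 - 5.2*x - 0.19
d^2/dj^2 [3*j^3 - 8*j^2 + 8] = 18*j - 16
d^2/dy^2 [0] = 0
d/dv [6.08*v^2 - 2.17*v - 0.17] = 12.16*v - 2.17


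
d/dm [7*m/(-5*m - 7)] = -49/(5*m + 7)^2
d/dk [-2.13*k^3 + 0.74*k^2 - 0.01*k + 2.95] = -6.39*k^2 + 1.48*k - 0.01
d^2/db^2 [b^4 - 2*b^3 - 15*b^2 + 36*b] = 12*b^2 - 12*b - 30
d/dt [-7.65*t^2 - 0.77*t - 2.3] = -15.3*t - 0.77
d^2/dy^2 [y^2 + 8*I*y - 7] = 2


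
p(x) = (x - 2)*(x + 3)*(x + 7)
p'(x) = (x - 2)*(x + 3) + (x - 2)*(x + 7) + (x + 3)*(x + 7)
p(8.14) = 1035.57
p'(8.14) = 330.02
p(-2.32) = -13.75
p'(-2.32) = -19.97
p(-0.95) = -36.59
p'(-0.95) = -11.49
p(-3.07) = 1.39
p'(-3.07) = -19.85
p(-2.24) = -15.34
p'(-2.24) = -19.79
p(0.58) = -38.53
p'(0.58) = 11.29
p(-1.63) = -26.71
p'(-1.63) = -17.11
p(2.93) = 54.76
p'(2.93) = 73.63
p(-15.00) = -1632.00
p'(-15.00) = 436.00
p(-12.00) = -630.00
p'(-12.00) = 241.00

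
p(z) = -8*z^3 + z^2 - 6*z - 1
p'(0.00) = -6.00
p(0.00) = -1.00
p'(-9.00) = -1968.00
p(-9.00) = 5966.00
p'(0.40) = -9.04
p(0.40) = -3.75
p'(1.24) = -40.42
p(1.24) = -22.16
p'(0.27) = -7.21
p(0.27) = -2.70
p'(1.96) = -94.28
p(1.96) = -69.15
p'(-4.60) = -523.04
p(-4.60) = 826.45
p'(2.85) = -195.24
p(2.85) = -195.17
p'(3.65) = -318.44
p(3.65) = -398.59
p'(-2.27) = -134.21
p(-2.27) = 111.35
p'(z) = -24*z^2 + 2*z - 6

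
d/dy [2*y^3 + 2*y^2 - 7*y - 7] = 6*y^2 + 4*y - 7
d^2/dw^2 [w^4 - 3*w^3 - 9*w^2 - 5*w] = 12*w^2 - 18*w - 18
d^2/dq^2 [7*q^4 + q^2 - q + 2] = 84*q^2 + 2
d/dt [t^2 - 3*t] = 2*t - 3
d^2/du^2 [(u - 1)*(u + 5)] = 2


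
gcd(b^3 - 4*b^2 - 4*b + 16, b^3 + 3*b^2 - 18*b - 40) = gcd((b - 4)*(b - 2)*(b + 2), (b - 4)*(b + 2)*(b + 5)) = b^2 - 2*b - 8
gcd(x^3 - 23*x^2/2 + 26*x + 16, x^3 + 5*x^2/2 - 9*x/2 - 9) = 1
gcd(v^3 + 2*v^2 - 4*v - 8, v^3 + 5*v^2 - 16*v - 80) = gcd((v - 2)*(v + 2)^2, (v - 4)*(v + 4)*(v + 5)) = 1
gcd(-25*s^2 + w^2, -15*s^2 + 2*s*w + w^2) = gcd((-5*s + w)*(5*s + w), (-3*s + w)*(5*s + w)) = 5*s + w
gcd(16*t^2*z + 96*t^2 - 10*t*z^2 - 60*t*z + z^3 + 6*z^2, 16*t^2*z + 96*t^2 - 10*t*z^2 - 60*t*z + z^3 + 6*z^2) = 16*t^2*z + 96*t^2 - 10*t*z^2 - 60*t*z + z^3 + 6*z^2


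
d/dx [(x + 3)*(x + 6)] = 2*x + 9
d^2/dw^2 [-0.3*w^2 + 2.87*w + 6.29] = -0.600000000000000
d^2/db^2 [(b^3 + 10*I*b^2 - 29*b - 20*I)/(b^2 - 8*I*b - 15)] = 4*(-79*b^3 + 375*I*b^2 - 555*b + 3355*I)/(b^6 - 24*I*b^5 - 237*b^4 + 1232*I*b^3 + 3555*b^2 - 5400*I*b - 3375)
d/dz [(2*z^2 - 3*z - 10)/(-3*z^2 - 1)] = (-9*z^2 - 64*z + 3)/(9*z^4 + 6*z^2 + 1)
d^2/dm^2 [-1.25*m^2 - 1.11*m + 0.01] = -2.50000000000000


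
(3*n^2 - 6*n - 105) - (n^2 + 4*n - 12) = 2*n^2 - 10*n - 93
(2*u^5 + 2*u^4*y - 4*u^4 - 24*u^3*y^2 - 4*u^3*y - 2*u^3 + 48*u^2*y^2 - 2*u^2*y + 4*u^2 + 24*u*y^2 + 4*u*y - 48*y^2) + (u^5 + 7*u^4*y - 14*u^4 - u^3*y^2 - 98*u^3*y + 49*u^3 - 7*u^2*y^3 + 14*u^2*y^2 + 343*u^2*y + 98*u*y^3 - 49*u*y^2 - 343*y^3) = 3*u^5 + 9*u^4*y - 18*u^4 - 25*u^3*y^2 - 102*u^3*y + 47*u^3 - 7*u^2*y^3 + 62*u^2*y^2 + 341*u^2*y + 4*u^2 + 98*u*y^3 - 25*u*y^2 + 4*u*y - 343*y^3 - 48*y^2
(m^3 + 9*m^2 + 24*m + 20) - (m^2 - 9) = m^3 + 8*m^2 + 24*m + 29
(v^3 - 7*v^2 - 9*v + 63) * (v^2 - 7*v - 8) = v^5 - 14*v^4 + 32*v^3 + 182*v^2 - 369*v - 504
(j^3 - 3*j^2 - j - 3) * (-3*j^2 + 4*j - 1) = -3*j^5 + 13*j^4 - 10*j^3 + 8*j^2 - 11*j + 3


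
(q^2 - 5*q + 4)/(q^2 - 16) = (q - 1)/(q + 4)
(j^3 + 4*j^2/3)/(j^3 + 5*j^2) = (j + 4/3)/(j + 5)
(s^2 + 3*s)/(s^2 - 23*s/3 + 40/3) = 3*s*(s + 3)/(3*s^2 - 23*s + 40)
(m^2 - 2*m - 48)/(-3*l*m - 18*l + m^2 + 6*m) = (8 - m)/(3*l - m)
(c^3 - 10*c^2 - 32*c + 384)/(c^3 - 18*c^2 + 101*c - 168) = (c^2 - 2*c - 48)/(c^2 - 10*c + 21)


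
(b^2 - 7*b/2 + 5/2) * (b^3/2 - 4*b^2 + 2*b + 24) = b^5/2 - 23*b^4/4 + 69*b^3/4 + 7*b^2 - 79*b + 60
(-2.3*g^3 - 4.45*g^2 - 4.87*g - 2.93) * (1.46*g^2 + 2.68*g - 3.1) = -3.358*g^5 - 12.661*g^4 - 11.9062*g^3 - 3.5344*g^2 + 7.2446*g + 9.083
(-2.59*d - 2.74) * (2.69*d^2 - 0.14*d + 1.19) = -6.9671*d^3 - 7.008*d^2 - 2.6985*d - 3.2606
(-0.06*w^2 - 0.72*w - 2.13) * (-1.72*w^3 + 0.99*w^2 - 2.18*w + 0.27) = 0.1032*w^5 + 1.179*w^4 + 3.0816*w^3 - 0.5553*w^2 + 4.449*w - 0.5751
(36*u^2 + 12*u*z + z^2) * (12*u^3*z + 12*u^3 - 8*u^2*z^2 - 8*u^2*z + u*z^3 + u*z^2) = 432*u^5*z + 432*u^5 - 144*u^4*z^2 - 144*u^4*z - 48*u^3*z^3 - 48*u^3*z^2 + 4*u^2*z^4 + 4*u^2*z^3 + u*z^5 + u*z^4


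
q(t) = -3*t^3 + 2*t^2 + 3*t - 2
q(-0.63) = -2.35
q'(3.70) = -105.41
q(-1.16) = 1.89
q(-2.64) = 59.22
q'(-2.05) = -43.02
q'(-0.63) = -3.09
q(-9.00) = 2320.00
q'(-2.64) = -70.29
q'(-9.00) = -762.00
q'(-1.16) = -13.75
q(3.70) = -115.48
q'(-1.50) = -23.25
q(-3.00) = 88.00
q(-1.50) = 8.12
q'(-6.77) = -436.58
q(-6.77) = 1000.22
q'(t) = -9*t^2 + 4*t + 3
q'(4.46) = -158.18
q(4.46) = -214.99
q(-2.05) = 26.10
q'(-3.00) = -90.00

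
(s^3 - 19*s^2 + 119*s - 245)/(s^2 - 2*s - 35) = (s^2 - 12*s + 35)/(s + 5)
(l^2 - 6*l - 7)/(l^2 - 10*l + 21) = (l + 1)/(l - 3)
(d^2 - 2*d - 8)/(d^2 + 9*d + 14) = (d - 4)/(d + 7)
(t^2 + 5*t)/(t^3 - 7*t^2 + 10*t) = (t + 5)/(t^2 - 7*t + 10)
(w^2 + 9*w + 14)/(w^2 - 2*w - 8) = (w + 7)/(w - 4)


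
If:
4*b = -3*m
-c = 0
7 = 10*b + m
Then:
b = 21/26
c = 0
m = -14/13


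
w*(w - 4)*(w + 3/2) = w^3 - 5*w^2/2 - 6*w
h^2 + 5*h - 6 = (h - 1)*(h + 6)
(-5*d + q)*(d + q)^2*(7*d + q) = -35*d^4 - 68*d^3*q - 30*d^2*q^2 + 4*d*q^3 + q^4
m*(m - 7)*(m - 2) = m^3 - 9*m^2 + 14*m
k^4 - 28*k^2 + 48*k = k*(k - 4)*(k - 2)*(k + 6)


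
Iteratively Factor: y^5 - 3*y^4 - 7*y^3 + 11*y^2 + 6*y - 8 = (y - 1)*(y^4 - 2*y^3 - 9*y^2 + 2*y + 8) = (y - 1)^2*(y^3 - y^2 - 10*y - 8) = (y - 1)^2*(y + 1)*(y^2 - 2*y - 8) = (y - 4)*(y - 1)^2*(y + 1)*(y + 2)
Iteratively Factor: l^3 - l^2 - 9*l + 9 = (l - 1)*(l^2 - 9) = (l - 3)*(l - 1)*(l + 3)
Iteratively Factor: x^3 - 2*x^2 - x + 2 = (x - 1)*(x^2 - x - 2) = (x - 2)*(x - 1)*(x + 1)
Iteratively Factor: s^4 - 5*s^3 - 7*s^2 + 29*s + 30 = (s - 5)*(s^3 - 7*s - 6) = (s - 5)*(s - 3)*(s^2 + 3*s + 2) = (s - 5)*(s - 3)*(s + 2)*(s + 1)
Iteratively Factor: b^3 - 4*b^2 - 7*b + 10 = (b + 2)*(b^2 - 6*b + 5) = (b - 5)*(b + 2)*(b - 1)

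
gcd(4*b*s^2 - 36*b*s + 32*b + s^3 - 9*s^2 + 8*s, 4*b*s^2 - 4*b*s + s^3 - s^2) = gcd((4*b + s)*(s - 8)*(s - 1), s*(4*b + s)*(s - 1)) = 4*b*s - 4*b + s^2 - s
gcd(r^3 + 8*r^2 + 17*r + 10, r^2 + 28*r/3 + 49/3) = 1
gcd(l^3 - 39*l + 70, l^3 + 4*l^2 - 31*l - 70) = l^2 + 2*l - 35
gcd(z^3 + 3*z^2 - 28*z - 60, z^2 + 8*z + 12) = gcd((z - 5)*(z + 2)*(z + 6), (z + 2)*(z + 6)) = z^2 + 8*z + 12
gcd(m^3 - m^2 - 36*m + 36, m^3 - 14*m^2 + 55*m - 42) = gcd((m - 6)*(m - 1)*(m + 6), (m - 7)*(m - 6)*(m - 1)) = m^2 - 7*m + 6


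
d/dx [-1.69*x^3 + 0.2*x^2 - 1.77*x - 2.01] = -5.07*x^2 + 0.4*x - 1.77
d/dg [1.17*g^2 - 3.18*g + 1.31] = 2.34*g - 3.18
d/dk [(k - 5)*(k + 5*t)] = 2*k + 5*t - 5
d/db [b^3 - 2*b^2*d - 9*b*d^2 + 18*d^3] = 3*b^2 - 4*b*d - 9*d^2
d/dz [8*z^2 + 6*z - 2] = 16*z + 6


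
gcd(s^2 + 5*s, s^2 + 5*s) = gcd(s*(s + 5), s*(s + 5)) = s^2 + 5*s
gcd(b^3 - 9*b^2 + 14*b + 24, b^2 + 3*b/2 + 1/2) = b + 1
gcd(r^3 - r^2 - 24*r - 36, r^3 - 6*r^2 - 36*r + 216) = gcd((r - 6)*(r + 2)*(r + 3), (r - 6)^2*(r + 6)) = r - 6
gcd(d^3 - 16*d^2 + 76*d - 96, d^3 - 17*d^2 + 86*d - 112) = d^2 - 10*d + 16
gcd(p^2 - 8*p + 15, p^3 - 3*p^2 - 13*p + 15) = p - 5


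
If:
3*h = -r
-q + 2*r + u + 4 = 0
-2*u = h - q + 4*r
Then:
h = u/5 - 4/5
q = 44/5 - u/5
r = 12/5 - 3*u/5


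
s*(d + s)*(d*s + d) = d^2*s^2 + d^2*s + d*s^3 + d*s^2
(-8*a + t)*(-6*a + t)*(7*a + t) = 336*a^3 - 50*a^2*t - 7*a*t^2 + t^3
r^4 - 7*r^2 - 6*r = r*(r - 3)*(r + 1)*(r + 2)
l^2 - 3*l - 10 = (l - 5)*(l + 2)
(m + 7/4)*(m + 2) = m^2 + 15*m/4 + 7/2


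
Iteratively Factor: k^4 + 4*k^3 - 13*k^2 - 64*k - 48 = (k + 1)*(k^3 + 3*k^2 - 16*k - 48) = (k + 1)*(k + 3)*(k^2 - 16) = (k - 4)*(k + 1)*(k + 3)*(k + 4)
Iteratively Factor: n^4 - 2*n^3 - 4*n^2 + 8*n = (n - 2)*(n^3 - 4*n) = n*(n - 2)*(n^2 - 4) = n*(n - 2)^2*(n + 2)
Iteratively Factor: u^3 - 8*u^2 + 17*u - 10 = (u - 2)*(u^2 - 6*u + 5) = (u - 2)*(u - 1)*(u - 5)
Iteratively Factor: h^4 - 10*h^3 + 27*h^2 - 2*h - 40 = (h - 4)*(h^3 - 6*h^2 + 3*h + 10) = (h - 4)*(h + 1)*(h^2 - 7*h + 10) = (h - 5)*(h - 4)*(h + 1)*(h - 2)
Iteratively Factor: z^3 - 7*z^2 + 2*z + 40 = (z + 2)*(z^2 - 9*z + 20) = (z - 4)*(z + 2)*(z - 5)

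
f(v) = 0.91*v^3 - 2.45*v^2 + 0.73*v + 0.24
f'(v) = 2.73*v^2 - 4.9*v + 0.73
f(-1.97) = -17.66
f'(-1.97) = 20.98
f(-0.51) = -0.89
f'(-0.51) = 3.94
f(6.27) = 132.81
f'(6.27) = 77.33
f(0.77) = -0.24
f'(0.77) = -1.42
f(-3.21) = -57.45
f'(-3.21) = 44.59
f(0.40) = 0.20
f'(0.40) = -0.79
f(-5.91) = -277.49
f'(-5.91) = 125.04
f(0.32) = 0.25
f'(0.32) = -0.56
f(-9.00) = -868.17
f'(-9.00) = 265.96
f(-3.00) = -48.57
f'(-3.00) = 40.00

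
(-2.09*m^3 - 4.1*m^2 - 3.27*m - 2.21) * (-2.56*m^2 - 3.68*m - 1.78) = 5.3504*m^5 + 18.1872*m^4 + 27.1794*m^3 + 24.9892*m^2 + 13.9534*m + 3.9338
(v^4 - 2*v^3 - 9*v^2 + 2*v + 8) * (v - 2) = v^5 - 4*v^4 - 5*v^3 + 20*v^2 + 4*v - 16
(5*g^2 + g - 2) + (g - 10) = 5*g^2 + 2*g - 12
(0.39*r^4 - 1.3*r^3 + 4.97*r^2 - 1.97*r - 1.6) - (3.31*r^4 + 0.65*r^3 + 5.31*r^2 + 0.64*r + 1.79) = -2.92*r^4 - 1.95*r^3 - 0.34*r^2 - 2.61*r - 3.39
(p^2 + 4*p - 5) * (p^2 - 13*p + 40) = p^4 - 9*p^3 - 17*p^2 + 225*p - 200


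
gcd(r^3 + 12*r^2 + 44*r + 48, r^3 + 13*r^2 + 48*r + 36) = r + 6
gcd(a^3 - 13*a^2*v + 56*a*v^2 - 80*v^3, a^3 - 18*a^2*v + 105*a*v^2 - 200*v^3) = -a + 5*v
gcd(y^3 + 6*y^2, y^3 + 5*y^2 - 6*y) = y^2 + 6*y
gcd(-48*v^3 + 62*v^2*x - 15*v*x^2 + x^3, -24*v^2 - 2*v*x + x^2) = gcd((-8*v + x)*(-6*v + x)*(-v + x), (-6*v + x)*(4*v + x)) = -6*v + x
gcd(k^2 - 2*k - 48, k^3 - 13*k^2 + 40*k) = k - 8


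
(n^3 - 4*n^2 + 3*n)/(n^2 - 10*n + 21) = n*(n - 1)/(n - 7)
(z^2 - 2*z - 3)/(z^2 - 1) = (z - 3)/(z - 1)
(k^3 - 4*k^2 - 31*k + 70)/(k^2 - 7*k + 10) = (k^2 - 2*k - 35)/(k - 5)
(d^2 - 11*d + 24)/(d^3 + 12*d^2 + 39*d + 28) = (d^2 - 11*d + 24)/(d^3 + 12*d^2 + 39*d + 28)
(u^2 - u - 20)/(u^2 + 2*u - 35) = (u + 4)/(u + 7)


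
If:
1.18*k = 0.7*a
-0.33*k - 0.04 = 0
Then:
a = -0.20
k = -0.12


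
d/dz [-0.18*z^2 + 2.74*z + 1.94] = 2.74 - 0.36*z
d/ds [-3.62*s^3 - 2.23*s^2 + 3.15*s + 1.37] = -10.86*s^2 - 4.46*s + 3.15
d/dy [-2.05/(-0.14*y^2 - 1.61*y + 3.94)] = (-0.574*y - 3.3005)/(0.14*y^2 + 1.61*y - 3.94)^2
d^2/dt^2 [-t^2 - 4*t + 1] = -2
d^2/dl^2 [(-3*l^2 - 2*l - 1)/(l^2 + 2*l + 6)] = 2*(4*l^3 + 51*l^2 + 30*l - 82)/(l^6 + 6*l^5 + 30*l^4 + 80*l^3 + 180*l^2 + 216*l + 216)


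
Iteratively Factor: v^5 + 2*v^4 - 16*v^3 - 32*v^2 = (v + 2)*(v^4 - 16*v^2) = (v + 2)*(v + 4)*(v^3 - 4*v^2) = (v - 4)*(v + 2)*(v + 4)*(v^2) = v*(v - 4)*(v + 2)*(v + 4)*(v)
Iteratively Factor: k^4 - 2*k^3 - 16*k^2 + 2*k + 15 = (k + 3)*(k^3 - 5*k^2 - k + 5) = (k + 1)*(k + 3)*(k^2 - 6*k + 5) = (k - 1)*(k + 1)*(k + 3)*(k - 5)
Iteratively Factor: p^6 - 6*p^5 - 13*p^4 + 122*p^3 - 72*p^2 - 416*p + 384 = (p - 4)*(p^5 - 2*p^4 - 21*p^3 + 38*p^2 + 80*p - 96) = (p - 4)*(p - 3)*(p^4 + p^3 - 18*p^2 - 16*p + 32) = (p - 4)*(p - 3)*(p - 1)*(p^3 + 2*p^2 - 16*p - 32) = (p - 4)^2*(p - 3)*(p - 1)*(p^2 + 6*p + 8) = (p - 4)^2*(p - 3)*(p - 1)*(p + 2)*(p + 4)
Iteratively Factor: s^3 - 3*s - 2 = (s + 1)*(s^2 - s - 2) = (s + 1)^2*(s - 2)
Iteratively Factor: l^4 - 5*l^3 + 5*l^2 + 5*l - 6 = (l - 1)*(l^3 - 4*l^2 + l + 6) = (l - 3)*(l - 1)*(l^2 - l - 2) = (l - 3)*(l - 2)*(l - 1)*(l + 1)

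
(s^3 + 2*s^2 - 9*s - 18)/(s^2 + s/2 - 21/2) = 2*(s^2 + 5*s + 6)/(2*s + 7)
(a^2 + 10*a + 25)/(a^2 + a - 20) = (a + 5)/(a - 4)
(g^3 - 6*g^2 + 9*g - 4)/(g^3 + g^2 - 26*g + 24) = (g - 1)/(g + 6)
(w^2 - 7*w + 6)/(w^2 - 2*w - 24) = (w - 1)/(w + 4)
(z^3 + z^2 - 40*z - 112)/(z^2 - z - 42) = (z^2 + 8*z + 16)/(z + 6)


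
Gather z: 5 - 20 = -15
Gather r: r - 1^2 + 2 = r + 1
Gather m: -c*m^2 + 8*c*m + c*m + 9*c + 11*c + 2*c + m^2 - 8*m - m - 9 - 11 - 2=22*c + m^2*(1 - c) + m*(9*c - 9) - 22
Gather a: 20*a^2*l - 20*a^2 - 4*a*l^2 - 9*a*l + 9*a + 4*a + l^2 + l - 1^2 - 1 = a^2*(20*l - 20) + a*(-4*l^2 - 9*l + 13) + l^2 + l - 2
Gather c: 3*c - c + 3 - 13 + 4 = 2*c - 6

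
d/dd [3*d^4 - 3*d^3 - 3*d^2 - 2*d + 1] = 12*d^3 - 9*d^2 - 6*d - 2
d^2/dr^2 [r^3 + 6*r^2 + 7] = 6*r + 12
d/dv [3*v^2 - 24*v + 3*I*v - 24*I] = 6*v - 24 + 3*I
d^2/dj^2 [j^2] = 2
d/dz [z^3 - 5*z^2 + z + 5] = 3*z^2 - 10*z + 1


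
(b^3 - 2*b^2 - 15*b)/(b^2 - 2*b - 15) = b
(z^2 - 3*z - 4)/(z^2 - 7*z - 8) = (z - 4)/(z - 8)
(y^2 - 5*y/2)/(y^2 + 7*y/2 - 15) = y/(y + 6)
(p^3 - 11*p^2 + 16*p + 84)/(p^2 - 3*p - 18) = (p^2 - 5*p - 14)/(p + 3)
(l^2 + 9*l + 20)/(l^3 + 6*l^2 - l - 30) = (l + 4)/(l^2 + l - 6)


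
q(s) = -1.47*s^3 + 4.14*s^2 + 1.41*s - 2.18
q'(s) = -4.41*s^2 + 8.28*s + 1.41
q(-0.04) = -2.23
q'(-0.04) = 1.07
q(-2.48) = 42.21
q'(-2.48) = -46.25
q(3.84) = -18.95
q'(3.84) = -31.82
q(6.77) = -259.01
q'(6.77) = -144.66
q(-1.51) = 10.19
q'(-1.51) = -21.15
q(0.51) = -0.58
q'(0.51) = 4.49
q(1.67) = 4.87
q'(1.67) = 2.94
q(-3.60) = 114.98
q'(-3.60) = -85.55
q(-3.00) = 70.54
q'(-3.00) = -63.12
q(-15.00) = 5869.42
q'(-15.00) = -1115.04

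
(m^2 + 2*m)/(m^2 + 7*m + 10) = m/(m + 5)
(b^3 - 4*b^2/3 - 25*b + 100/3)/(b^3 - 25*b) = (b - 4/3)/b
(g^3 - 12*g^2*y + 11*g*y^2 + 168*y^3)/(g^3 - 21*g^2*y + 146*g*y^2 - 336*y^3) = (-g - 3*y)/(-g + 6*y)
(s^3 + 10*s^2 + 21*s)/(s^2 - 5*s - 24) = s*(s + 7)/(s - 8)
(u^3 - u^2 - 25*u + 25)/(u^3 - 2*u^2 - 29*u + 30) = (u - 5)/(u - 6)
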